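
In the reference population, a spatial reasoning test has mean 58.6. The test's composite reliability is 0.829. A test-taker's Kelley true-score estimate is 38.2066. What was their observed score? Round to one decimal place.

34.0

T̂ = ρX + (1 − ρ)μ  ⇒  X = (T̂ − (1 − ρ)μ) / ρ
X = (38.2066 − 0.171 × 58.6) / 0.829 = (38.2066 − 10.0206) / 0.829 = 28.1860 / 0.829 = 34.000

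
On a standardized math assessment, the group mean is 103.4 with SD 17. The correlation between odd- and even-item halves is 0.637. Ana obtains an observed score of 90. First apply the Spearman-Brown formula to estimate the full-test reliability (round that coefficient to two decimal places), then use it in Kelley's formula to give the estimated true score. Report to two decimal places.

92.95

Spearman-Brown: ρ = 2r/(1 + r) = 2(0.637)/(1 + 0.637) = 1.2740/1.637 = 0.7783 → 0.78
Weight the observed score by reliability and the mean by (1 − reliability): T̂ = 0.78·90 + 0.22·103.4 = 70.20 + 22.748 = 92.948.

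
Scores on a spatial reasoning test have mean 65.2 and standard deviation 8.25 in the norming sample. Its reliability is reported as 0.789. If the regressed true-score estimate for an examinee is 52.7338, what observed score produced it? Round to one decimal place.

T̂ = ρX + (1 − ρ)μ  ⇒  X = (T̂ − (1 − ρ)μ) / ρ
X = (52.7338 − 0.211 × 65.2) / 0.789 = (52.7338 − 13.7572) / 0.789 = 38.9766 / 0.789 = 49.400

49.4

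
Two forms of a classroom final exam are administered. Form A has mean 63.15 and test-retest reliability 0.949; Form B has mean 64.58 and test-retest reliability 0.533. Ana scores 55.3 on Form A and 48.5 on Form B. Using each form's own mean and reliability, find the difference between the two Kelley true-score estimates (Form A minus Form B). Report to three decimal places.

T̂_A = 0.949(55.3) + 0.051(63.15) = 55.70035
T̂_B = 0.533(48.5) + 0.467(64.58) = 56.00936
T̂_A − T̂_B = -0.30901

-0.309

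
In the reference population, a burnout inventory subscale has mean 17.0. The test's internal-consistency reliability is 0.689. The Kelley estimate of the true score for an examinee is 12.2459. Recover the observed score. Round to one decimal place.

T̂ = ρX + (1 − ρ)μ  ⇒  X = (T̂ − (1 − ρ)μ) / ρ
X = (12.2459 − 0.311 × 17.0) / 0.689 = (12.2459 − 5.2870) / 0.689 = 6.9589 / 0.689 = 10.100

10.1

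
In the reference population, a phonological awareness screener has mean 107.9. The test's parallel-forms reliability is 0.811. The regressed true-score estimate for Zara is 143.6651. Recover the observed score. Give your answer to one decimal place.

152.0

T̂ = ρX + (1 − ρ)μ  ⇒  X = (T̂ − (1 − ρ)μ) / ρ
X = (143.6651 − 0.189 × 107.9) / 0.811 = (143.6651 − 20.3931) / 0.811 = 123.2720 / 0.811 = 152.000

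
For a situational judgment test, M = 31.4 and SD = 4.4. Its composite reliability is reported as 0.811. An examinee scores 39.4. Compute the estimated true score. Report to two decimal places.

Kelley's formula gives T̂ = 0.811·39.4 + 0.189·31.4 = 31.9534 + 5.9346 = 37.888.

37.89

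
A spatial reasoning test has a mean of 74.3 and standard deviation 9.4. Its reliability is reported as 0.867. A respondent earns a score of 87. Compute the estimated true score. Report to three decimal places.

85.311

Regress the observed score toward the mean by the unreliability: T̂ = 0.867·87 + 0.133·74.3 = 75.429 + 9.8819 = 85.3109.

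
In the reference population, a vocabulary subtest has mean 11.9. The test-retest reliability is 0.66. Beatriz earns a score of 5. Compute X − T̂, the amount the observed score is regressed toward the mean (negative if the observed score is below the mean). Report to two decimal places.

-2.35

Weight the observed score by reliability and the mean by (1 − reliability): T̂ = 0.66·5 + 0.34·11.9 = 3.30 + 4.046 = 7.3460.
X − T̂ = 5 − 7.346 = -2.346 → -2.35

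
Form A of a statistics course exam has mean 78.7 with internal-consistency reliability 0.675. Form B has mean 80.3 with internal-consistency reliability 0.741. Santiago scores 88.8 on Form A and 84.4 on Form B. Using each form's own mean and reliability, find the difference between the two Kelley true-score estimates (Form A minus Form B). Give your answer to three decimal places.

2.179

T̂_A = 0.675(88.8) + 0.325(78.7) = 85.51750
T̂_B = 0.741(84.4) + 0.259(80.3) = 83.33810
T̂_A − T̂_B = 2.17940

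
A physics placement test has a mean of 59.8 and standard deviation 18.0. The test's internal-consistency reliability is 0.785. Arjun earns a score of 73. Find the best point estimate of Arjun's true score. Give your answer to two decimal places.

70.16

T̂ = 0.785(73) + 0.215(59.8) = 57.305 + 12.8570 = 70.162 → 70.16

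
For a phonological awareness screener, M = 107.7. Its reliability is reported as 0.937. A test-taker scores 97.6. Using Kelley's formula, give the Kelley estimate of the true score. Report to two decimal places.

Kelley's formula gives T̂ = 0.937·97.6 + 0.063·107.7 = 91.4512 + 6.7851 = 98.236.

98.24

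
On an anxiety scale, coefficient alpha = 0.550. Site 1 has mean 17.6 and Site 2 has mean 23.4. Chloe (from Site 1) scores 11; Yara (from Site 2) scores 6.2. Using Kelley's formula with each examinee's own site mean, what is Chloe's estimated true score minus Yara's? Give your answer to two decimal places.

0.03

T̂_Chloe = 0.550(11) + 0.450(17.6) = 13.9700
T̂_Yara = 0.550(6.2) + 0.450(23.4) = 13.9400
Difference = 13.9700 − 13.9400 = 0.0300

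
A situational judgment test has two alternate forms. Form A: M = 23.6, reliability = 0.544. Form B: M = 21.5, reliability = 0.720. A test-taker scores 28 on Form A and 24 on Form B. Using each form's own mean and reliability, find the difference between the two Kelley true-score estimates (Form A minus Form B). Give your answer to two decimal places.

T̂_A = 0.544(28) + 0.456(23.6) = 25.9936
T̂_B = 0.720(24) + 0.280(21.5) = 23.3000
T̂_A − T̂_B = 2.6936

2.69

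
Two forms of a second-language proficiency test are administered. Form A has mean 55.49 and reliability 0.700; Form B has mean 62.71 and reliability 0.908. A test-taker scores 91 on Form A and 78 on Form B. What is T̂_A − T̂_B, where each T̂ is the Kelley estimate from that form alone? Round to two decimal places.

T̂_A = 0.700(91) + 0.300(55.49) = 80.3470
T̂_B = 0.908(78) + 0.092(62.71) = 76.5933
T̂_A − T̂_B = 3.7537

3.75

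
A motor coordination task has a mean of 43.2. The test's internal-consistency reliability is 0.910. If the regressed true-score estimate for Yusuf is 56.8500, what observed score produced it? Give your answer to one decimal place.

T̂ = ρX + (1 − ρ)μ  ⇒  X = (T̂ − (1 − ρ)μ) / ρ
X = (56.8500 − 0.090 × 43.2) / 0.910 = (56.8500 − 3.8880) / 0.910 = 52.9620 / 0.910 = 58.200

58.2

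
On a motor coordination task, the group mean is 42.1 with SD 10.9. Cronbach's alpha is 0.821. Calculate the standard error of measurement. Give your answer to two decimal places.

SEM = SD · √(1 − ρ) = 10.9 × √0.179 = 10.9 × 0.4231 = 4.612

4.61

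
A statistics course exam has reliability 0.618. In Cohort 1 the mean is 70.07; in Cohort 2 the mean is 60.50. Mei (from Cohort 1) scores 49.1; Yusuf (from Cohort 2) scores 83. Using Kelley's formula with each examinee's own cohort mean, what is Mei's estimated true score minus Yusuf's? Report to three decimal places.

T̂_Mei = 0.618(49.1) + 0.382(70.07) = 57.11054
T̂_Yusuf = 0.618(83) + 0.382(60.50) = 74.40500
Difference = 57.11054 − 74.40500 = -17.29446

-17.294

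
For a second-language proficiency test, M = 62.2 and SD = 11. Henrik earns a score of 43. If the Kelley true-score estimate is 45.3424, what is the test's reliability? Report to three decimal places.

T̂ = ρX + (1 − ρ)μ  ⇒  T̂ − μ = ρ(X − μ)
ρ = (T̂ − μ)/(X − μ) = (45.3424 − 62.2) / (43 − 62.2) = -16.8576 / -19.2 = 0.87800

0.878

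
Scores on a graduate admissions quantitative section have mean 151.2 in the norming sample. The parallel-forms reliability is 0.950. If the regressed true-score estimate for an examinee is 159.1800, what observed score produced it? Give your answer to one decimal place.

T̂ = ρX + (1 − ρ)μ  ⇒  X = (T̂ − (1 − ρ)μ) / ρ
X = (159.1800 − 0.050 × 151.2) / 0.950 = (159.1800 − 7.5600) / 0.950 = 151.6200 / 0.950 = 159.600

159.6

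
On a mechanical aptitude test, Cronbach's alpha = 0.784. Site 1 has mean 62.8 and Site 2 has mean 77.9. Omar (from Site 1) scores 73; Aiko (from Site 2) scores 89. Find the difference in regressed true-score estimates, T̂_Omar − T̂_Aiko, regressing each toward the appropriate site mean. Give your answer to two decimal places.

-15.81

T̂_Omar = 0.784(73) + 0.216(62.8) = 70.7968
T̂_Aiko = 0.784(89) + 0.216(77.9) = 86.6024
Difference = 70.7968 − 86.6024 = -15.8056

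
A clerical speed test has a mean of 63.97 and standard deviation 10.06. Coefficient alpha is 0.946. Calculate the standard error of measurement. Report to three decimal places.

SEM = SD · √(1 − ρ) = 10.06 × √0.054 = 10.06 × 0.2324 = 2.3377

2.338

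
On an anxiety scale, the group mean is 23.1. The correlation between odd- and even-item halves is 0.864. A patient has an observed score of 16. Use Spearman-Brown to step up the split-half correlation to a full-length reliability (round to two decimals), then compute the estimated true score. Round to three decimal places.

16.497

Spearman-Brown: ρ = 2r/(1 + r) = 2(0.864)/(1 + 0.864) = 1.7280/1.864 = 0.9270 → 0.93
Regress the observed score toward the mean by the unreliability: T̂ = 0.93·16 + 0.07·23.1 = 14.88 + 1.617 = 16.4970.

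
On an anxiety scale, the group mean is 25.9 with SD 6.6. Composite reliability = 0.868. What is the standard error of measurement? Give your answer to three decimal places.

SEM = SD · √(1 − ρ) = 6.6 × √0.132 = 6.6 × 0.3633 = 2.3979

2.398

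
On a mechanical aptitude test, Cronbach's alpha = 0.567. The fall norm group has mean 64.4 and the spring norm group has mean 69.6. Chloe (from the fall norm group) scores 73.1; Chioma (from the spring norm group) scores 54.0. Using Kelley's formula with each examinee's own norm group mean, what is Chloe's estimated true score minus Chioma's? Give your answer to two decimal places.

T̂_Chloe = 0.567(73.1) + 0.433(64.4) = 69.3329
T̂_Chioma = 0.567(54.0) + 0.433(69.6) = 60.7548
Difference = 69.3329 − 60.7548 = 8.5781

8.58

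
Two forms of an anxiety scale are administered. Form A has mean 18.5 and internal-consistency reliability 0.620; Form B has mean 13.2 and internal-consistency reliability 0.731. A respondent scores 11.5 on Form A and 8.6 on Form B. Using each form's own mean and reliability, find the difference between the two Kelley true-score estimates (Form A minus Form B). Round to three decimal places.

T̂_A = 0.620(11.5) + 0.380(18.5) = 14.16000
T̂_B = 0.731(8.6) + 0.269(13.2) = 9.83740
T̂_A − T̂_B = 4.32260

4.323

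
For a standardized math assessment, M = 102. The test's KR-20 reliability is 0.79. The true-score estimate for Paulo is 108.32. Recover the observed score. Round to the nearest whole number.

T̂ = ρX + (1 − ρ)μ  ⇒  X = (T̂ − (1 − ρ)μ) / ρ
X = (108.32 − 0.21 × 102) / 0.79 = (108.32 − 21.42) / 0.79 = 86.90 / 0.79 = 110.00

110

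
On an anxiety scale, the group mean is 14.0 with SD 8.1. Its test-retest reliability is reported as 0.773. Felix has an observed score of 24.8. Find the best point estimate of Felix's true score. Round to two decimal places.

T̂ = ρX + (1 − ρ)μ
  = 0.773 × 24.8 + 0.227 × 14.0
  = 19.1704 + 3.1780
  = 22.348
  ≈ 22.35

22.35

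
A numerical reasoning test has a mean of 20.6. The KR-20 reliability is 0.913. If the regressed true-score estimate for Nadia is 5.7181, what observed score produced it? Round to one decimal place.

4.3

T̂ = ρX + (1 − ρ)μ  ⇒  X = (T̂ − (1 − ρ)μ) / ρ
X = (5.7181 − 0.087 × 20.6) / 0.913 = (5.7181 − 1.7922) / 0.913 = 3.9259 / 0.913 = 4.300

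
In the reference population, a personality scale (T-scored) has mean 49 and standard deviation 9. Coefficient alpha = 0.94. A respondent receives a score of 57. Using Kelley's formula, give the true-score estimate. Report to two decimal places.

56.52

T̂ = 0.94(57) + 0.06(49) = 53.58 + 2.94 = 56.520 → 56.52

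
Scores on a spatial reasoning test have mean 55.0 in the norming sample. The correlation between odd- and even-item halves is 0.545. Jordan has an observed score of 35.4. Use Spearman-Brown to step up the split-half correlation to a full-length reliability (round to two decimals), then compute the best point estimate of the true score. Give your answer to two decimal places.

41.08

Spearman-Brown: ρ = 2r/(1 + r) = 2(0.545)/(1 + 0.545) = 1.0900/1.545 = 0.7055 → 0.71
T̂ = 0.71(35.4) + 0.29(55.0) = 25.134 + 15.950 = 41.084 → 41.08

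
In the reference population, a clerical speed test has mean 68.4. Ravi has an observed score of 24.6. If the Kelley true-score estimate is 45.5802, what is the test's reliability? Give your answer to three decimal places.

0.521

T̂ = ρX + (1 − ρ)μ  ⇒  T̂ − μ = ρ(X − μ)
ρ = (T̂ − μ)/(X − μ) = (45.5802 − 68.4) / (24.6 − 68.4) = -22.8198 / -43.8 = 0.52100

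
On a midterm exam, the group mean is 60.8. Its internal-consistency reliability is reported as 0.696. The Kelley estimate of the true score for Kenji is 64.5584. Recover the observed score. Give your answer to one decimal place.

T̂ = ρX + (1 − ρ)μ  ⇒  X = (T̂ − (1 − ρ)μ) / ρ
X = (64.5584 − 0.304 × 60.8) / 0.696 = (64.5584 − 18.4832) / 0.696 = 46.0752 / 0.696 = 66.200

66.2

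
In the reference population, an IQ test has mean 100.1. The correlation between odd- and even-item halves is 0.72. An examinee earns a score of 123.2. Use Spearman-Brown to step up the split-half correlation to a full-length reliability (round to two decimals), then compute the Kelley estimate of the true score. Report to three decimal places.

Spearman-Brown: ρ = 2r/(1 + r) = 2(0.72)/(1 + 0.72) = 1.440/1.72 = 0.8372 → 0.84
T̂ = 0.84(123.2) + 0.16(100.1) = 103.488 + 16.016 = 119.5040 → 119.504

119.504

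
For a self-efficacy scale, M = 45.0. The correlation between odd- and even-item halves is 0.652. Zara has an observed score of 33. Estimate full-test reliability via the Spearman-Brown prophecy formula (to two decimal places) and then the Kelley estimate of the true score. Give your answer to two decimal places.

35.52

Spearman-Brown: ρ = 2r/(1 + r) = 2(0.652)/(1 + 0.652) = 1.3040/1.652 = 0.7893 → 0.79
T̂ = ρX + (1 − ρ)μ
  = 0.79 × 33 + 0.21 × 45.0
  = 26.07 + 9.450
  = 35.520
  ≈ 35.52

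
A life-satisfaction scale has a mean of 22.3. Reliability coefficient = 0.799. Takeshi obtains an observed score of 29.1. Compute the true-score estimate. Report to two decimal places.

T̂ = 0.799(29.1) + 0.201(22.3) = 23.2509 + 4.4823 = 27.733 → 27.73

27.73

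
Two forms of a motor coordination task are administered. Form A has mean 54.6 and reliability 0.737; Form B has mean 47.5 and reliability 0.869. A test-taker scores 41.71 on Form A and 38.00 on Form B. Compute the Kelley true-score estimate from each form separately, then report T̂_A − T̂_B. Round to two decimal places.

5.86

T̂_A = 0.737(41.71) + 0.263(54.6) = 45.1001
T̂_B = 0.869(38.00) + 0.131(47.5) = 39.2445
T̂_A − T̂_B = 5.8556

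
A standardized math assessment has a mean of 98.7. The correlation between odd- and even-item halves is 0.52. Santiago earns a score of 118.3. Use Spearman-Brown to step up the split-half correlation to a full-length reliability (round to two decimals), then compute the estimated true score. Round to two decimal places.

Spearman-Brown: ρ = 2r/(1 + r) = 2(0.52)/(1 + 0.52) = 1.040/1.52 = 0.6842 → 0.68
Weight the observed score by reliability and the mean by (1 − reliability): T̂ = 0.68·118.3 + 0.32·98.7 = 80.444 + 31.584 = 112.028.

112.03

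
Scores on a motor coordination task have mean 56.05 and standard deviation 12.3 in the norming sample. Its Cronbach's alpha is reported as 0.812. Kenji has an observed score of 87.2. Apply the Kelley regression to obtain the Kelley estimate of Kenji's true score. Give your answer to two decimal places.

Kelley's formula gives T̂ = 0.812·87.2 + 0.188·56.05 = 70.8064 + 10.53740 = 81.344.

81.34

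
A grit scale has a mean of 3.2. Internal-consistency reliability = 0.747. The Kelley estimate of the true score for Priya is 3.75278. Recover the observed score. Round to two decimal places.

3.94

T̂ = ρX + (1 − ρ)μ  ⇒  X = (T̂ − (1 − ρ)μ) / ρ
X = (3.75278 − 0.253 × 3.2) / 0.747 = (3.75278 − 0.8096) / 0.747 = 2.94318 / 0.747 = 3.9400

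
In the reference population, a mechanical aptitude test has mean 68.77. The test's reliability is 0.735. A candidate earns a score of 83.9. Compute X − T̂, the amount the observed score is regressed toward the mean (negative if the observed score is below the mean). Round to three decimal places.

4.009

T̂ = 0.735(83.9) + 0.265(68.77) = 61.6665 + 18.22405 = 79.89055 → 79.8906
X − T̂ = 83.9 − 79.8906 = 4.0095 → 4.009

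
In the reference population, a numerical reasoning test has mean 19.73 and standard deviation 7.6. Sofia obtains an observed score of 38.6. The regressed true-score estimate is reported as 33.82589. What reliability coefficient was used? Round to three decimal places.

0.747

T̂ = ρX + (1 − ρ)μ  ⇒  T̂ − μ = ρ(X − μ)
ρ = (T̂ − μ)/(X − μ) = (33.82589 − 19.73) / (38.6 − 19.73) = 14.09589 / 18.87 = 0.74700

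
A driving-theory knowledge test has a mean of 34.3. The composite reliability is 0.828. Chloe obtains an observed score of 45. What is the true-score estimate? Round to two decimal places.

43.16

T̂ = 0.828(45) + 0.172(34.3) = 37.260 + 5.8996 = 43.160 → 43.16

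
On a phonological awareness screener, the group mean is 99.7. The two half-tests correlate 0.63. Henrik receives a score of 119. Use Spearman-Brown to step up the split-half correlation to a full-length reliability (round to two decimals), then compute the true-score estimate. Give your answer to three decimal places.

114.561

Spearman-Brown: ρ = 2r/(1 + r) = 2(0.63)/(1 + 0.63) = 1.260/1.63 = 0.7730 → 0.77
Regress the observed score toward the mean by the unreliability: T̂ = 0.77·119 + 0.23·99.7 = 91.63 + 22.931 = 114.5610.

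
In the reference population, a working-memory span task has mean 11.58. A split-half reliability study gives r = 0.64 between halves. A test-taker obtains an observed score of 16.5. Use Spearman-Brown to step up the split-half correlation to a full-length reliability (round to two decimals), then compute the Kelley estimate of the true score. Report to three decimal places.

Spearman-Brown: ρ = 2r/(1 + r) = 2(0.64)/(1 + 0.64) = 1.280/1.64 = 0.7805 → 0.78
T̂ = ρX + (1 − ρ)μ
  = 0.78 × 16.5 + 0.22 × 11.58
  = 12.870 + 2.5476
  = 15.4176
  ≈ 15.418

15.418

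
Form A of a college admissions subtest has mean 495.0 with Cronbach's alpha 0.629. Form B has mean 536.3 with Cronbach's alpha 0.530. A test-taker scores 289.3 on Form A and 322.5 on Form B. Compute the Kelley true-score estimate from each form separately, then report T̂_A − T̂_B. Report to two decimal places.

-57.37

T̂_A = 0.629(289.3) + 0.371(495.0) = 365.6147
T̂_B = 0.530(322.5) + 0.470(536.3) = 422.9860
T̂_A − T̂_B = -57.3713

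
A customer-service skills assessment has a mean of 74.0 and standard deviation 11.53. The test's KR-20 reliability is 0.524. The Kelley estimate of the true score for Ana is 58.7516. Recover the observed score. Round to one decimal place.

44.9

T̂ = ρX + (1 − ρ)μ  ⇒  X = (T̂ − (1 − ρ)μ) / ρ
X = (58.7516 − 0.476 × 74.0) / 0.524 = (58.7516 − 35.2240) / 0.524 = 23.5276 / 0.524 = 44.900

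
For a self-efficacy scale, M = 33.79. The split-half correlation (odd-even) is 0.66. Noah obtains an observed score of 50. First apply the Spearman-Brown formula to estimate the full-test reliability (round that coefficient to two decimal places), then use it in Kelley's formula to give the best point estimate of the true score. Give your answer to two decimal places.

46.76

Spearman-Brown: ρ = 2r/(1 + r) = 2(0.66)/(1 + 0.66) = 1.320/1.66 = 0.7952 → 0.80
Regress the observed score toward the mean by the unreliability: T̂ = 0.80·50 + 0.20·33.79 = 40.00 + 6.7580 = 46.758.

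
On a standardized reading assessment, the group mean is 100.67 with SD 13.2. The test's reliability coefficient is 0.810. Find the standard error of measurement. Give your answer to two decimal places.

SEM = SD · √(1 − ρ) = 13.2 × √0.190 = 13.2 × 0.4359 = 5.754

5.75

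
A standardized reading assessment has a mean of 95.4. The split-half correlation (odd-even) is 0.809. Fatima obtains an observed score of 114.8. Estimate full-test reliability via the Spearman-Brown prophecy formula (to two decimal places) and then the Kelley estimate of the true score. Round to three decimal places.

Spearman-Brown: ρ = 2r/(1 + r) = 2(0.809)/(1 + 0.809) = 1.6180/1.809 = 0.8944 → 0.89
T̂ = ρX + (1 − ρ)μ
  = 0.89 × 114.8 + 0.11 × 95.4
  = 102.172 + 10.494
  = 112.6660
  ≈ 112.666

112.666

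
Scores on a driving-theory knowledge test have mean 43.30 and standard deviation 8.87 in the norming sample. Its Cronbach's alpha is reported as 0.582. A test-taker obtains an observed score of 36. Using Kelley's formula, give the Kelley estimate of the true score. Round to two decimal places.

Regress the observed score toward the mean by the unreliability: T̂ = 0.582·36 + 0.418·43.30 = 20.952 + 18.09940 = 39.051.

39.05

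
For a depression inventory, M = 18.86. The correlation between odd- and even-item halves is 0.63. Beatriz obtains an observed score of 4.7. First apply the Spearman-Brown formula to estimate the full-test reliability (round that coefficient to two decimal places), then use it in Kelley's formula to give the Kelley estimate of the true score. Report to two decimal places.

Spearman-Brown: ρ = 2r/(1 + r) = 2(0.63)/(1 + 0.63) = 1.260/1.63 = 0.7730 → 0.77
T̂ = ρX + (1 − ρ)μ
  = 0.77 × 4.7 + 0.23 × 18.86
  = 3.619 + 4.3378
  = 7.957
  ≈ 7.96

7.96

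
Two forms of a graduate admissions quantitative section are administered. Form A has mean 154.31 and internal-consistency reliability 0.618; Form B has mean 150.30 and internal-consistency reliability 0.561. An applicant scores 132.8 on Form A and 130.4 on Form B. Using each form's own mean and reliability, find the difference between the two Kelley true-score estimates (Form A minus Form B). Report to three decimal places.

1.881

T̂_A = 0.618(132.8) + 0.382(154.31) = 141.01682
T̂_B = 0.561(130.4) + 0.439(150.30) = 139.13610
T̂_A − T̂_B = 1.88072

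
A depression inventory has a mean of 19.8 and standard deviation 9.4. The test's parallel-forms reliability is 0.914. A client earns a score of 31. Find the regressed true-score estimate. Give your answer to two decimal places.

30.04

T̂ = 0.914(31) + 0.086(19.8) = 28.334 + 1.7028 = 30.037 → 30.04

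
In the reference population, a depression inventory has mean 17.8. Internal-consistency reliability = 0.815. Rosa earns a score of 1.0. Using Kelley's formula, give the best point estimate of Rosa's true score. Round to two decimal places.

4.11

T̂ = ρX + (1 − ρ)μ
  = 0.815 × 1.0 + 0.185 × 17.8
  = 0.8150 + 3.2930
  = 4.108
  ≈ 4.11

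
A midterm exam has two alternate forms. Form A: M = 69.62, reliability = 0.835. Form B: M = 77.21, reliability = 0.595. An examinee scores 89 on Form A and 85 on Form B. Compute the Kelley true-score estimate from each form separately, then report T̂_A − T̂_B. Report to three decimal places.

3.957

T̂_A = 0.835(89) + 0.165(69.62) = 85.80230
T̂_B = 0.595(85) + 0.405(77.21) = 81.84505
T̂_A − T̂_B = 3.95725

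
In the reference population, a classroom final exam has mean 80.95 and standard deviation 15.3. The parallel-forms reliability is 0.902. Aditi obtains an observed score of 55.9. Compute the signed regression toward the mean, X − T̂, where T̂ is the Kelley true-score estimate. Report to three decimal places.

Weight the observed score by reliability and the mean by (1 − reliability): T̂ = 0.902·55.9 + 0.098·80.95 = 50.4218 + 7.93310 = 58.35490.
X − T̂ = 55.9 − 58.3549 = -2.4549 → -2.455

-2.455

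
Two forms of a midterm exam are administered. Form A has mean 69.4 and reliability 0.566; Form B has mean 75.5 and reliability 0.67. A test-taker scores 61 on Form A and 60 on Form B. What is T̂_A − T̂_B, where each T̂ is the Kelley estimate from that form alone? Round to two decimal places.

T̂_A = 0.566(61) + 0.434(69.4) = 64.6456
T̂_B = 0.67(60) + 0.33(75.5) = 65.1150
T̂_A − T̂_B = -0.4694

-0.47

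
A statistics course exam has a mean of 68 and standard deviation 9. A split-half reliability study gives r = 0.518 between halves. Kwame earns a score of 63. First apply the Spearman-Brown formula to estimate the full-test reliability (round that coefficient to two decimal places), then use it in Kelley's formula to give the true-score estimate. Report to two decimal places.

64.60

Spearman-Brown: ρ = 2r/(1 + r) = 2(0.518)/(1 + 0.518) = 1.0360/1.518 = 0.6825 → 0.68
Regress the observed score toward the mean by the unreliability: T̂ = 0.68·63 + 0.32·68 = 42.84 + 21.76 = 64.600.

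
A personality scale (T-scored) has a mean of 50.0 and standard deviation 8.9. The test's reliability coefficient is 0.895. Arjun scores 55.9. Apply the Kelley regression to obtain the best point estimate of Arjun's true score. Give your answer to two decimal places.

T̂ = ρX + (1 − ρ)μ
  = 0.895 × 55.9 + 0.105 × 50.0
  = 50.0305 + 5.2500
  = 55.280
  ≈ 55.28

55.28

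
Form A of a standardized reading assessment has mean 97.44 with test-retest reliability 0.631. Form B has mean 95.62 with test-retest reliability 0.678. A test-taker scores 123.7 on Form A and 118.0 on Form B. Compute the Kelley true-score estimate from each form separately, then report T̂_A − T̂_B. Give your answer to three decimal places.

3.216

T̂_A = 0.631(123.7) + 0.369(97.44) = 114.01006
T̂_B = 0.678(118.0) + 0.322(95.62) = 110.79364
T̂_A − T̂_B = 3.21642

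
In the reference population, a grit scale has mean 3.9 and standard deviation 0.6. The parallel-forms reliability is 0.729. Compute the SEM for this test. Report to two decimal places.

0.31

SEM = SD · √(1 − ρ) = 0.6 × √0.271 = 0.6 × 0.5206 = 0.312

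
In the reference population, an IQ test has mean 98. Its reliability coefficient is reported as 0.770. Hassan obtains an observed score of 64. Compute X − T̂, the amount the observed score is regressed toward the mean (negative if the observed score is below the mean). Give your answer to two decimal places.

T̂ = ρX + (1 − ρ)μ
  = 0.770 × 64 + 0.230 × 98
  = 49.280 + 22.540
  = 71.8200
  ≈ 71.820
X − T̂ = 64 − 71.820 = -7.820 → -7.82

-7.82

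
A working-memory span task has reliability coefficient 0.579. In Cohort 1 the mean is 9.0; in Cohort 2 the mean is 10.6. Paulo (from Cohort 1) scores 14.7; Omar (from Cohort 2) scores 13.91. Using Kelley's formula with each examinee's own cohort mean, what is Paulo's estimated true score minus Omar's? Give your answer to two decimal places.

T̂_Paulo = 0.579(14.7) + 0.421(9.0) = 12.3003
T̂_Omar = 0.579(13.91) + 0.421(10.6) = 12.5165
Difference = 12.3003 − 12.5165 = -0.2162

-0.22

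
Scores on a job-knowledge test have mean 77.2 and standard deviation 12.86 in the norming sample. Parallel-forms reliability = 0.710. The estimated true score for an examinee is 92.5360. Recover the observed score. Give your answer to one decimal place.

98.8

T̂ = ρX + (1 − ρ)μ  ⇒  X = (T̂ − (1 − ρ)μ) / ρ
X = (92.5360 − 0.290 × 77.2) / 0.710 = (92.5360 − 22.3880) / 0.710 = 70.1480 / 0.710 = 98.800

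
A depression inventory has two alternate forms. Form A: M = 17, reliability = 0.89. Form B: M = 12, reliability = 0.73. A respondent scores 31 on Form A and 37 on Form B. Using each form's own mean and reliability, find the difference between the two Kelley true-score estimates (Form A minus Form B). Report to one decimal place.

-0.8

T̂_A = 0.89(31) + 0.11(17) = 29.460
T̂_B = 0.73(37) + 0.27(12) = 30.250
T̂_A − T̂_B = -0.790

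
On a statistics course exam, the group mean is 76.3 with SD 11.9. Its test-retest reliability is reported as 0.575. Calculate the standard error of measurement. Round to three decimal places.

SEM = SD · √(1 − ρ) = 11.9 × √0.425 = 11.9 × 0.6519 = 7.7579

7.758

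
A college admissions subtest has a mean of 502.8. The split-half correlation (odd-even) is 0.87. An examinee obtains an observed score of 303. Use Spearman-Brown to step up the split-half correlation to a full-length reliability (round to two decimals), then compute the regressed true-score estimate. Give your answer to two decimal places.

Spearman-Brown: ρ = 2r/(1 + r) = 2(0.87)/(1 + 0.87) = 1.740/1.87 = 0.9305 → 0.93
T̂ = 0.93(303) + 0.07(502.8) = 281.79 + 35.196 = 316.986 → 316.99

316.99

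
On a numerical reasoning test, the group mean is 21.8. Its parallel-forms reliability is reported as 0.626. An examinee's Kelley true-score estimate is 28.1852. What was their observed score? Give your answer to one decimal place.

32.0

T̂ = ρX + (1 − ρ)μ  ⇒  X = (T̂ − (1 − ρ)μ) / ρ
X = (28.1852 − 0.374 × 21.8) / 0.626 = (28.1852 − 8.1532) / 0.626 = 20.0320 / 0.626 = 32.000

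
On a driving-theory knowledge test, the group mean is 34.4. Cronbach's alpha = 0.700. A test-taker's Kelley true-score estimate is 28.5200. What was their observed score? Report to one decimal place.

T̂ = ρX + (1 − ρ)μ  ⇒  X = (T̂ − (1 − ρ)μ) / ρ
X = (28.5200 − 0.300 × 34.4) / 0.700 = (28.5200 − 10.3200) / 0.700 = 18.2000 / 0.700 = 26.000

26.0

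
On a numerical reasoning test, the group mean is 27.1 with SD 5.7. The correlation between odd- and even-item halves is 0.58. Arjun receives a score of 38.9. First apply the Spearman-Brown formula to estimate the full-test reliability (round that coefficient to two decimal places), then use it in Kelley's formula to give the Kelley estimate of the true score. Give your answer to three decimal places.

35.714

Spearman-Brown: ρ = 2r/(1 + r) = 2(0.58)/(1 + 0.58) = 1.160/1.58 = 0.7342 → 0.73
T̂ = 0.73(38.9) + 0.27(27.1) = 28.397 + 7.317 = 35.7140 → 35.714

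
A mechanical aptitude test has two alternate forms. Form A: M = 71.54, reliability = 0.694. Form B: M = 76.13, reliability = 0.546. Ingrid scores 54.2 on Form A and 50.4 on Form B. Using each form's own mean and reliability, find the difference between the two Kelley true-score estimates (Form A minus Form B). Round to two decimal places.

T̂_A = 0.694(54.2) + 0.306(71.54) = 59.5060
T̂_B = 0.546(50.4) + 0.454(76.13) = 62.0814
T̂_A − T̂_B = -2.5754

-2.58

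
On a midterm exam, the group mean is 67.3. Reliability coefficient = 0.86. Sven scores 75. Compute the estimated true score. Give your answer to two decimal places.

73.92

T̂ = ρX + (1 − ρ)μ
  = 0.86 × 75 + 0.14 × 67.3
  = 64.50 + 9.422
  = 73.922
  ≈ 73.92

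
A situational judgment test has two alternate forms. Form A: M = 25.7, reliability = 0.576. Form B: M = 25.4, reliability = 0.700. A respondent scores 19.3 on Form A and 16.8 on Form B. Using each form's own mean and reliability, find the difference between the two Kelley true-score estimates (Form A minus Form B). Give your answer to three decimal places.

T̂_A = 0.576(19.3) + 0.424(25.7) = 22.01360
T̂_B = 0.700(16.8) + 0.300(25.4) = 19.38000
T̂_A − T̂_B = 2.63360

2.634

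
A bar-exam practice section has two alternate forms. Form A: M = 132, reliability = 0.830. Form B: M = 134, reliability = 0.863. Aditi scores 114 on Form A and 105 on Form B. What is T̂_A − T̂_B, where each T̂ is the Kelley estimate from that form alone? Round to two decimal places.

T̂_A = 0.830(114) + 0.170(132) = 117.0600
T̂_B = 0.863(105) + 0.137(134) = 108.9730
T̂_A − T̂_B = 8.0870

8.09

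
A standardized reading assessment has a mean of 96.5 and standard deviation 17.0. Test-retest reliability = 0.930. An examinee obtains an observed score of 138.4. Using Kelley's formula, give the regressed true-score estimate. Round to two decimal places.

135.47

T̂ = ρX + (1 − ρ)μ
  = 0.930 × 138.4 + 0.070 × 96.5
  = 128.7120 + 6.7550
  = 135.467
  ≈ 135.47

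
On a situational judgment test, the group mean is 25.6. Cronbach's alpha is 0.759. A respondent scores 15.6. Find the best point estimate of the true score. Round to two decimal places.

T̂ = ρX + (1 − ρ)μ
  = 0.759 × 15.6 + 0.241 × 25.6
  = 11.8404 + 6.1696
  = 18.010
  ≈ 18.01

18.01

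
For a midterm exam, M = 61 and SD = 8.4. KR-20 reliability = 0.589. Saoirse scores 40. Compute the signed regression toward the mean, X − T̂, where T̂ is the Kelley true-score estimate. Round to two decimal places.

-8.63

Weight the observed score by reliability and the mean by (1 − reliability): T̂ = 0.589·40 + 0.411·61 = 23.560 + 25.071 = 48.6310.
X − T̂ = 40 − 48.631 = -8.631 → -8.63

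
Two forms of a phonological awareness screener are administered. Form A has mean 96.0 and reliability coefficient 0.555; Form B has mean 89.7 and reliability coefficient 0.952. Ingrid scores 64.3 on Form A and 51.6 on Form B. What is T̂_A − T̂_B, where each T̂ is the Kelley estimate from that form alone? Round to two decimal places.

24.98

T̂_A = 0.555(64.3) + 0.445(96.0) = 78.4065
T̂_B = 0.952(51.6) + 0.048(89.7) = 53.4288
T̂_A − T̂_B = 24.9777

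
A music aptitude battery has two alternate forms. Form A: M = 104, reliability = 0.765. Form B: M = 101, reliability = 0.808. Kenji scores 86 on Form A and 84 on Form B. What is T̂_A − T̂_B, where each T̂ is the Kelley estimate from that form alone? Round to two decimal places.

2.97

T̂_A = 0.765(86) + 0.235(104) = 90.2300
T̂_B = 0.808(84) + 0.192(101) = 87.2640
T̂_A − T̂_B = 2.9660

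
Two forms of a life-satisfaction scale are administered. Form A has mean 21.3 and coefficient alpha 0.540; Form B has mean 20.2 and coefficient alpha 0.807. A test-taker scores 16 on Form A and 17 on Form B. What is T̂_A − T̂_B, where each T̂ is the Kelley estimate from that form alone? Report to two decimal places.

0.82

T̂_A = 0.540(16) + 0.460(21.3) = 18.4380
T̂_B = 0.807(17) + 0.193(20.2) = 17.6176
T̂_A − T̂_B = 0.8204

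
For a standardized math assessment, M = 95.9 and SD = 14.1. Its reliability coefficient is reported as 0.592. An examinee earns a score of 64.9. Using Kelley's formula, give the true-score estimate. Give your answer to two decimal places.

T̂ = 0.592(64.9) + 0.408(95.9) = 38.4208 + 39.1272 = 77.548 → 77.55

77.55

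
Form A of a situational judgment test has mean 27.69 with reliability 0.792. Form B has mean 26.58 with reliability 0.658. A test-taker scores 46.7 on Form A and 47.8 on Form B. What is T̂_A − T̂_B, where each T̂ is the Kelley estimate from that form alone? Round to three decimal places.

T̂_A = 0.792(46.7) + 0.208(27.69) = 42.74592
T̂_B = 0.658(47.8) + 0.342(26.58) = 40.54276
T̂_A − T̂_B = 2.20316

2.203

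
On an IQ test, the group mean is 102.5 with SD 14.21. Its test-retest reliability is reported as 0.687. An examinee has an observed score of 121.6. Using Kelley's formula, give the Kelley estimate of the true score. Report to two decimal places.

Weight the observed score by reliability and the mean by (1 − reliability): T̂ = 0.687·121.6 + 0.313·102.5 = 83.5392 + 32.0825 = 115.622.

115.62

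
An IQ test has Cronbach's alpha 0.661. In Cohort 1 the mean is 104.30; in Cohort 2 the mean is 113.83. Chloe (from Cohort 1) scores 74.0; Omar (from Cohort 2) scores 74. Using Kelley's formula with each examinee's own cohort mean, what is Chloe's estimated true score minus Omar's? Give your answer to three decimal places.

T̂_Chloe = 0.661(74.0) + 0.339(104.30) = 84.27170
T̂_Omar = 0.661(74) + 0.339(113.83) = 87.50237
Difference = 84.27170 − 87.50237 = -3.23067

-3.231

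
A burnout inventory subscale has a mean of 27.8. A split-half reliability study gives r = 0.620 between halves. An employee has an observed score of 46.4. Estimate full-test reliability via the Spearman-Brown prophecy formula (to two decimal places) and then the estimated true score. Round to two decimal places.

Spearman-Brown: ρ = 2r/(1 + r) = 2(0.620)/(1 + 0.620) = 1.2400/1.620 = 0.7654 → 0.77
Weight the observed score by reliability and the mean by (1 − reliability): T̂ = 0.77·46.4 + 0.23·27.8 = 35.728 + 6.394 = 42.122.

42.12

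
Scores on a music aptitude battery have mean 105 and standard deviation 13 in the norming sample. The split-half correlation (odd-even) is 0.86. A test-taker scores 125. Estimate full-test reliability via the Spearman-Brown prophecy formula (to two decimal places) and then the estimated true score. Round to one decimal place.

123.4

Spearman-Brown: ρ = 2r/(1 + r) = 2(0.86)/(1 + 0.86) = 1.720/1.86 = 0.9247 → 0.92
T̂ = 0.92(125) + 0.08(105) = 115.00 + 8.40 = 123.40 → 123.4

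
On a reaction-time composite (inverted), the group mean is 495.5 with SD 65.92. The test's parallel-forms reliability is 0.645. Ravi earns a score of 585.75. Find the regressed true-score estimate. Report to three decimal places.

T̂ = ρX + (1 − ρ)μ
  = 0.645 × 585.75 + 0.355 × 495.5
  = 377.80875 + 175.9025
  = 553.7113
  ≈ 553.711

553.711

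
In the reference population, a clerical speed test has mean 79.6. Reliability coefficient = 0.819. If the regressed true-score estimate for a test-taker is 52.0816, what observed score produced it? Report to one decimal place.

46.0

T̂ = ρX + (1 − ρ)μ  ⇒  X = (T̂ − (1 − ρ)μ) / ρ
X = (52.0816 − 0.181 × 79.6) / 0.819 = (52.0816 − 14.4076) / 0.819 = 37.6740 / 0.819 = 46.000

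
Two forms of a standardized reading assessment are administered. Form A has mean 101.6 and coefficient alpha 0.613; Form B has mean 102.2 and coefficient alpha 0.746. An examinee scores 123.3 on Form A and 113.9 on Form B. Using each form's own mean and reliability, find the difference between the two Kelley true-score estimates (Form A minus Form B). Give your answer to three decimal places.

3.974

T̂_A = 0.613(123.3) + 0.387(101.6) = 114.90210
T̂_B = 0.746(113.9) + 0.254(102.2) = 110.92820
T̂_A − T̂_B = 3.97390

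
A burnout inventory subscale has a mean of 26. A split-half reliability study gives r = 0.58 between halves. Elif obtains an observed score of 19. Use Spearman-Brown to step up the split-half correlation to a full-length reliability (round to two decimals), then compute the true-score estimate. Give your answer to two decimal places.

Spearman-Brown: ρ = 2r/(1 + r) = 2(0.58)/(1 + 0.58) = 1.160/1.58 = 0.7342 → 0.73
T̂ = ρX + (1 − ρ)μ
  = 0.73 × 19 + 0.27 × 26
  = 13.87 + 7.02
  = 20.890
  ≈ 20.89

20.89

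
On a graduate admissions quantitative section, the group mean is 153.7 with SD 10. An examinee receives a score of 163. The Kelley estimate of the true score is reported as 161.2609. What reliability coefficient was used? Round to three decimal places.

T̂ = ρX + (1 − ρ)μ  ⇒  T̂ − μ = ρ(X − μ)
ρ = (T̂ − μ)/(X − μ) = (161.2609 − 153.7) / (163 − 153.7) = 7.5609 / 9.3 = 0.81300

0.813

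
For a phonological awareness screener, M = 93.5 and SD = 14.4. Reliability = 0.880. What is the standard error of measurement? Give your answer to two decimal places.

SEM = SD · √(1 − ρ) = 14.4 × √0.120 = 14.4 × 0.3464 = 4.988

4.99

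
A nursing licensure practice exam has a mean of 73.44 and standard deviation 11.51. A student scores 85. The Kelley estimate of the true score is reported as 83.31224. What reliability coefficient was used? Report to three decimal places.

T̂ = ρX + (1 − ρ)μ  ⇒  T̂ − μ = ρ(X − μ)
ρ = (T̂ − μ)/(X − μ) = (83.31224 − 73.44) / (85 − 73.44) = 9.87224 / 11.56 = 0.85400

0.854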